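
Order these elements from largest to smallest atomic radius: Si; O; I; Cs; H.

Cs > I > Si > O > H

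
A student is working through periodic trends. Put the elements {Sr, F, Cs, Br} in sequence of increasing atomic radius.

F < Br < Sr < Cs

F is in period 2, group 17; Br is in period 4, group 17; Sr is in period 5, group 2; Cs is in period 6, group 1.
Moving right in a period, electrons are added to the same shell under a stronger nuclear pull, so atoms get smaller; moving down, a new shell is opened and atoms get larger.
Neither a single period nor a single group — weigh both effects.
Br > F: Br sits below F in group 17, so the down-group effect alone puts Br larger.
Sr > Br: both effects reinforce here, so Sr is clearly the larger of the two.
Cs > Sr: relative to Sr, both the across-period and down-group shifts push Cs's atomic radius up.
Tabulated atomic radius (pm): F 64, Br 114, Sr 185, Cs 232.
So from smallest to largest: F < Br < Sr < Cs.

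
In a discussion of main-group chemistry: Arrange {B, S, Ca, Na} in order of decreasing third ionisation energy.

After 2 electrons have been removed, what remains? B²⁺ still has 1 valence electron; S²⁺ still has 4 valence electrons; Ca²⁺ is the bare [Ar] core; Na²⁺ is already 1 electron into the core.
Breaking into a closed-shell core is much more expensive than removing a leftover valence electron — Ca and Na have the largest IE_3 here.
Valence configurations: B²⁺ [He]2s¹, S²⁺ [Ne]3s²3p².
The numbers (kJ/mol): B 3660, S 3357, Ca 4912, Na 6910.
Overall IE_3 order: S < B < Ca < Na.

Na > Ca > B > S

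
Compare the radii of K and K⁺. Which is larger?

Forming K⁺ removes 1 electron from K. Fewer electrons for the same nuclear charge means less shielding and a higher Z_eff on the remaining electrons, and for main-group metals the entire outer shell is lost.
A cation is smaller than its parent atom: K⁺ < K.

K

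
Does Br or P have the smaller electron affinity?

P

P is in period 3, group 15; Br is in period 4, group 17.
Atoms with high Z_eff and room in the valence shell (especially the halogens) have the most exothermic electron affinities.
These span different periods and groups, so the two trends combine.
Br > P: period and group pull opposite ways; the across-period shift dominates (325 vs 72 kJ/mol).
For reference (kJ/mol): P 72, Br 325.
So P has the smaller electron affinity (P < Br).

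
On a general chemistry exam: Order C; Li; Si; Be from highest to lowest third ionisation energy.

IE_3 is the cost of taking one more electron from the +2 cation: C²⁺ still has 2 valence electrons; Li²⁺ is already 1 electron into the core; Si²⁺ still has 2 valence electrons; Be²⁺ is the bare [He] core.
Breaking into a closed-shell core is much more expensive than removing a leftover valence electron — Li and Be have the largest IE_3 here.
Valence configurations: C²⁺ [He]2s², Si²⁺ [Ne]3s².
The numbers (kJ/mol): C 4620, Li 11815, Si 3232, Be 14849.
Hence IE_3: Si < C < Li < Be.

Be > Li > C > Si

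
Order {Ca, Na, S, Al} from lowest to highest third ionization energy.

Al < S < Ca < Na

The third ionization energy removes an electron from the +2 ion. For each element: Ca²⁺ is the bare [Ar] core; Na²⁺ is already 1 electron into the core; S²⁺ still has 4 valence electrons; Al²⁺ still has 1 valence electron.
Breaking into a closed-shell core is much more expensive than removing a leftover valence electron — Ca and Na have the largest IE_3 here.
Valence configurations: S²⁺ [Ne]3s²3p², Al²⁺ [Ne]3s¹.
Approximate IE_3 values (kJ/mol): Ca 4912, Na 6910, S 3357, Al 2745.
Hence IE_3: Al < S < Ca < Na.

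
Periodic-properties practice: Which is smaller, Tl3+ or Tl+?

Tl3+

Both ions have Z = 81 protons, but Tl3+ has lost more electrons, so its remaining electrons feel a larger effective nuclear charge per electron and are pulled in more tightly.
Higher positive charge → smaller ion, so Tl+ > Tl3+.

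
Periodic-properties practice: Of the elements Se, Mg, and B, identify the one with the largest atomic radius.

B is in period 2, group 13; Mg is in period 3, group 2; Se is in period 4, group 16.
Moving right in a period, electrons are added to the same shell under a stronger nuclear pull, so atoms get smaller; moving down, a new shell is opened and atoms get larger.
These span different periods and groups, so the two trends combine.
Se > B: period and group pull opposite ways; the down-group shift dominates (116 vs 85 pm).
Mg > Se: the two effects oppose for this pair; the across-period effect wins (139 vs 116 pm).
For reference (pm): B 85, Mg 139, Se 116.
The largest atomic radius among these belongs to Mg.

Mg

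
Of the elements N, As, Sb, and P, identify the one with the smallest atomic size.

N

Radius decreases left→right (rising Z_eff, same n) and increases top→bottom (higher n).
All are in group 15, so atomic radius increases down the group.
The smallest atomic size among these belongs to N.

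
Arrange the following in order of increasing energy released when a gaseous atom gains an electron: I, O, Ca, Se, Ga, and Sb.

O is in period 2, group 16; Ca is in period 4, group 2; Ga is in period 4, group 13; Se is in period 4, group 16; Sb is in period 5, group 15; I is in period 5, group 17.
EA tends to increase across a period and decrease down a group, though the pattern is less regular than for IE or radius.
These span different periods and groups, so the two trends combine.
Ga > Ca: Ga lies to the right of Ca in period 4, so the across-period effect alone puts Ga higher.
Sb > Ga: the two effects oppose for this pair; the across-period effect wins (103 vs 29 kJ/mol).
O > Sb: both effects reinforce here, so O is clearly the higher of the two.
Se > O: this pair runs against the simple trend — see the exception note.
I > Se: the two effects oppose for this pair; the across-period effect wins (295 vs 195 kJ/mol).
Note the exception: Se has a higher electron affinity than O, contrary to the simple trend — O's compact 2p subshell gives strong electron–electron repulsion on the added electron.
Tabulated electron affinity (kJ/mol): O 141, Ca 2, Ga 29, Se 195, Sb 103, I 295.
So from lowest to highest: Ca < Ga < Sb < O < Se < I.

Ca < Ga < Sb < O < Se < I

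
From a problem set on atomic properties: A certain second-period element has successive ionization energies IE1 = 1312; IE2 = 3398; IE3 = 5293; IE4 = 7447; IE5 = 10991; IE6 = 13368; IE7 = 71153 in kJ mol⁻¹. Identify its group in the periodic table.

Group 16

Look for the largest jump between consecutive ionization energies: IE7/IE6 ≈ 5.3, far larger than any earlier ratio.
That jump marks the point where a core electron is being removed. So the atom has 6 valence electrons.
A main-group element with 6 valence electrons is in group 16.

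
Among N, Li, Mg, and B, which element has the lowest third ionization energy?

B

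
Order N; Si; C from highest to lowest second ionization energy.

N, C, Si

Consider each +1 ion: N⁺ still has 4 valence electrons; Si⁺ still has 3 valence electrons; C⁺ still has 3 valence electrons.
All are still removing valence electrons, so compare the +1 ions as you would atoms: IE_2 generally rises across a period (higher Z_eff) and falls down a group (larger shell), subject to the usual subshell exceptions.
Valence configurations: N⁺ [He]2s²2p², Si⁺ [Ne]3s²3p¹, C⁺ [He]2s²2p¹.
The numbers (kJ/mol): N 2856, Si 1577, C 2353.
Putting it together, IE_2: Si < C < N.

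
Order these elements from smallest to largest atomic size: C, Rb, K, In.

Moving right in a period, electrons are added to the same shell under a stronger nuclear pull, so atoms get smaller; moving down, a new shell is opened and atoms get larger.
Neither a single period nor a single group — weigh both effects.
In > C: both effects reinforce here, so In is clearly the larger of the two.
K > In: the two effects oppose for this pair; the across-period effect wins (196 vs 142 pm).
Rb > K: Rb sits below K in group 1, so the down-group effect alone puts Rb larger.
Approximate values (pm): C 75, K 196, Rb 210, In 142.
So from smallest to largest: C < In < K < Rb.

C < In < K < Rb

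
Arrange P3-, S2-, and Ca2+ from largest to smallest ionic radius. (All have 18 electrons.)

P3-, S2-, Ca2+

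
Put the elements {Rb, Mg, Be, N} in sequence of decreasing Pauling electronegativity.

Be is in period 2, group 2; N is in period 2, group 15; Mg is in period 3, group 2; Rb is in period 5, group 1.
Smaller atoms with higher effective nuclear charge are more electronegative.
Neither a single period nor a single group — weigh both effects.
Mg > Rb: relative to Rb, both the across-period and down-group shifts push Mg's electronegativity up.
Be > Mg: Be sits above Mg in group 2, so the down-group effect alone puts Be higher.
N > Be: both are in period 2; the period trend gives N the larger value.
Tabulated electronegativity (Pauling): Be 1.57, N 3.04, Mg 1.31, Rb 0.82.
So from highest to lowest: N > Be > Mg > Rb.

N, Be, Mg, Rb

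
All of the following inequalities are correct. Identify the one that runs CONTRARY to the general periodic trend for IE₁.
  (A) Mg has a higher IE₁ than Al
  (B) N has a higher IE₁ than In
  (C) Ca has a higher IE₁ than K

The general trend: IE₁ increases across a period and decreases down a group.
(A) Mg (period 3, group 2) vs Al (period 3, group 13): the stated order contradicts the simple trend.
(B) N (period 2, group 15) vs In (period 5, group 13): the stated order agrees with the simple trend.
(C) Ca (period 4, group 2) vs K (period 4, group 1): the stated order agrees with the simple trend.
The exception is (A): Al's single 3p electron is easier to remove than one from Mg's filled 3s².

(A)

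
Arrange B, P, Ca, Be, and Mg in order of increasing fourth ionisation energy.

P, Ca, Mg, Be, B

After 3 electrons have been removed, what remains? B³⁺ is the bare [He] core; P³⁺ still has 2 valence electrons; Ca³⁺ is already 1 electron into the core; Be³⁺ is already 1 electron into the core; Mg³⁺ is already 1 electron into the core.
Breaking into a closed-shell core is much more expensive than removing a leftover valence electron — Ca, Mg, Be and B have the largest IE_4 here.
Tabulated IE_4 (kJ/mol): B 25026, P 4964, Ca 6491, Be 21007, Mg 10543.
Hence IE_4: P < Ca < Mg < Be < B.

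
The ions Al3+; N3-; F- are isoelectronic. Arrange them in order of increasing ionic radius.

All of these have 10 electrons, so size is governed by nuclear charge alone: the more protons, the stronger the pull on the same electron cloud, and the smaller the ion.
Nuclear charges: Al3+ (Z=13), F- (Z=9), N3- (Z=7).
Smallest to largest: Al3+ < F- < N3-.

Al3+ < F- < N3-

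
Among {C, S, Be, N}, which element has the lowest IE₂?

The second ionization energy removes an electron from the +1 ion. For each element: C⁺ still has 3 valence electrons; S⁺ still has 5 valence electrons; Be⁺ still has 1 valence electron; N⁺ still has 4 valence electrons.
All are still removing valence electrons, so compare the +1 ions as you would atoms: IE_2 generally rises across a period (higher Z_eff) and falls down a group (larger shell), subject to the usual subshell exceptions.
Valence configurations: C⁺ [He]2s²2p¹, S⁺ [Ne]3s²3p³, Be⁺ [He]2s¹, N⁺ [He]2s²2p².
Tabulated IE_2 (kJ/mol): C 2353, S 2252, Be 1757, N 2856.
Putting it together, IE_2: Be < S < C < N.

Be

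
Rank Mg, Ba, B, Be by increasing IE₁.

Ba < Mg < B < Be

Be is in period 2, group 2; B is in period 2, group 13; Mg is in period 3, group 2; Ba is in period 6, group 2.
Across a period the outer electron is held more tightly (higher IE₁); down a group it sits in a higher shell, more shielded, and comes off more easily.
These span different periods and groups, so the two trends combine.
Mg > Ba: they share group 2; the group trend gives Mg the larger value.
B > Mg: relative to Mg, both the across-period and down-group shifts push B's first ionization energy up.
Be > B: this pair runs against the simple trend — see the exception note.
Note the exception: Be has a higher first ionization energy than B, contrary to the simple trend — removing B's lone 2p electron is easier than breaking Be's filled 2s².
Tabulated first ionization energy (kJ/mol): Be 900, B 801, Mg 738, Ba 503.
So from lowest to highest: Ba < Mg < B < Be.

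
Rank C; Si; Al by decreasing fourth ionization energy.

The fourth ionization energy removes an electron from the +3 ion. For each element: C³⁺ still has 1 valence electron; Si³⁺ still has 1 valence electron; Al³⁺ is the bare [Ne] core.
Core electrons are held far more tightly than valence electrons, so Al tops the IE_4 order.
Valence configurations: C³⁺ [He]2s¹, Si³⁺ [Ne]3s¹.
Approximate IE_4 values (kJ/mol): C 6223, Si 4356, Al 11577.
Hence IE_4: Si < C < Al.

Al > C > Si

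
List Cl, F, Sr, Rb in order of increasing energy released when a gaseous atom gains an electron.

F is in period 2, group 17; Cl is in period 3, group 17; Rb is in period 5, group 1; Sr is in period 5, group 2.
Atoms with high Z_eff and room in the valence shell (especially the halogens) have the most exothermic electron affinities.
Here both period and group differ, so the two effects have to be weighed against each other.
Rb > Sr: this pair runs against the simple trend — see the exception note.
F > Rb: both effects reinforce here, so F is clearly the higher of the two.
Cl > F: this pair runs against the simple trend — see the exception note.
Note the exception: Rb has a higher electron affinity than Sr, contrary to the simple trend — adding an electron to Sr (ns²) has to open a new, higher-energy np subshell, which is unfavourable.
Note the exception: Cl has a higher electron affinity than F, contrary to the simple trend — F's small 2p subshell makes the incoming electron feel strong e⁻–e⁻ repulsion, so Cl actually releases more energy on gaining an electron.
Approximate values (kJ/mol): F 328, Cl 349, Rb 47, Sr 5.
So from lowest to highest: Sr < Rb < F < Cl.

Sr < Rb < F < Cl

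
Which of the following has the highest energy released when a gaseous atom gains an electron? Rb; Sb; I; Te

Rb is in period 5, group 1; Sb is in period 5, group 15; Te is in period 5, group 16; I is in period 5, group 17.
Adding an electron releases more energy for atoms nearer the top right (short of the noble gases).
All lie in period 5, so electron affinity increases left to right.
The highest energy released when a gaseous atom gains an electron among these belongs to I.

I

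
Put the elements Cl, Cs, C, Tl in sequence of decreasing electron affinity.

Cl > C > Cs > Tl

C is in period 2, group 14; Cl is in period 3, group 17; Cs is in period 6, group 1; Tl is in period 6, group 13.
Adding an electron releases more energy for atoms nearer the top right (short of the noble gases).
Neither a single period nor a single group — weigh both effects.
Cs > Tl: this pair runs against the simple trend — see the exception note.
C > Cs: relative to Cs, both the across-period and down-group shifts push C's electron affinity up.
Cl > C: the two effects oppose for this pair; the across-period effect wins (349 vs 122 kJ/mol).
Note the exception: Cs has a higher electron affinity than Tl, contrary to the simple trend — Tl's ns²np¹ configuration gives only a small electron affinity — the sparsely filled np subshell binds an added electron weakly.
For reference (kJ/mol): C 122, Cl 349, Cs 46, Tl 19.
So from highest to lowest: Cl > C > Cs > Tl.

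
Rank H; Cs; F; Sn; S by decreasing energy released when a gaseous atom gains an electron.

EA tends to increase across a period and decrease down a group, though the pattern is less regular than for IE or radius.
These span different periods and groups, so the two trends combine.
H > Cs: they share group 1; the group trend gives H the larger value.
Sn > H: period and group pull opposite ways; the across-period shift dominates (107 vs 73 kJ/mol).
S > Sn: both effects reinforce here, so S is clearly the higher of the two.
F > S: relative to S, both the across-period and down-group shifts push F's electron affinity up.
For reference (kJ/mol): H 73, F 328, S 200, Sn 107, Cs 46.
So from highest to lowest: F > S > Sn > H > Cs.

F > S > Sn > H > Cs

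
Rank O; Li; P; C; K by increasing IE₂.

The second ionization energy removes an electron from the +1 ion. For each element: O⁺ still has 5 valence electrons; Li⁺ is the bare [He] core; P⁺ still has 4 valence electrons; C⁺ still has 3 valence electrons; K⁺ is the bare [Ar] core.
Usually core removal costs more than valence removal, but here the competition is close: a tightly held n=2 valence electron can cost more to remove than an n=3 core electron, so the actual values have to decide it.
Valence configurations: O⁺ [He]2s²2p³, P⁺ [Ne]3s²3p², C⁺ [He]2s²2p¹.
Tabulated IE_2 (kJ/mol): O 3388, Li 7298, P 1907, C 2353, K 3052.
So the second ionization energies run P < C < K < O < Li.

P < C < K < O < Li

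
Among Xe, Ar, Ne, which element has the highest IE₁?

Ne

Ne is in period 2, group 18; Ar is in period 3, group 18; Xe is in period 5, group 18.
IE₁ increases left→right with effective nuclear charge and decreases top→bottom as the valence shell moves farther out.
All are in group 18, so first ionization energy increases up the group.
The highest IE₁ among these belongs to Ne.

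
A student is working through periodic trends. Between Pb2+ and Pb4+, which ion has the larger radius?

Pb2+

Both ions have Z = 82 protons, but Pb4+ has lost more electrons, so its remaining electrons feel a larger effective nuclear charge per electron and are pulled in more tightly.
Higher positive charge → smaller ion, so Pb2+ > Pb4+.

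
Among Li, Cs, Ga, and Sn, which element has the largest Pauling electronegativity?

Li is in period 2, group 1; Ga is in period 4, group 13; Sn is in period 5, group 14; Cs is in period 6, group 1.
Smaller atoms with higher effective nuclear charge are more electronegative.
These span different periods and groups, so the two trends combine.
Li > Cs: Li sits above Cs in group 1, so the down-group effect alone puts Li higher.
Ga > Li: period and group pull opposite ways; the across-period shift dominates (1.81 vs 0.98).
Sn > Ga: period and group pull opposite ways; the across-period shift dominates (1.96 vs 1.81).
For reference (Pauling): Li 0.98, Ga 1.81, Sn 1.96, Cs 0.79.
The largest Pauling electronegativity among these belongs to Sn.

Sn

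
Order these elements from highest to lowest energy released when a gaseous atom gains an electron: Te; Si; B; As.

B is in period 2, group 13; Si is in period 3, group 14; As is in period 4, group 15; Te is in period 5, group 16.
Atoms with high Z_eff and room in the valence shell (especially the halogens) have the most exothermic electron affinities.
A diagonal step moves right (one effect) and down (the opposite effect) at once.
As > B: period and group pull opposite ways; the across-period shift dominates (78 vs 27 kJ/mol).
Si > As: period and group pull opposite ways; the down-group shift dominates (134 vs 78 kJ/mol).
Te > Si: the two effects oppose for this pair; the across-period effect wins (190 vs 134 kJ/mol).
For reference (kJ/mol): B 27, Si 134, As 78, Te 190.
So from highest to lowest: Te > Si > As > B.

Te > Si > As > B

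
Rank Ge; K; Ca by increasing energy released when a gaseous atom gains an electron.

Ca < K < Ge

K is in period 4, group 1; Ca is in period 4, group 2; Ge is in period 4, group 14.
Adding an electron releases more energy for atoms nearer the top right (short of the noble gases).
All lie in period 4; the across-period trend (electron affinity increases left to right) applies, with the exception below.
Note the exception: K has a higher electron affinity than Ca, contrary to the simple trend — adding an electron to Ca (ns²) has to open a new, higher-energy np subshell, which is unfavourable.
Approximate values (kJ/mol): K 48, Ca 2, Ge 119.
So from lowest to highest: Ca < K < Ge.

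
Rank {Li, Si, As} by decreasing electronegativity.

As > Si > Li

Li is in period 2, group 1; Si is in period 3, group 14; As is in period 4, group 15.
EN rises left→right (higher Z_eff, smaller atoms) and falls top→bottom (larger, more shielded atoms).
These span different periods and groups, so the two trends combine.
Si > Li: period and group pull opposite ways; the across-period shift dominates (1.90 vs 0.98).
As > Si: the two effects oppose for this pair; the across-period effect wins (2.18 vs 1.90).
For reference (Pauling): Li 0.98, Si 1.90, As 2.18.
So from highest to lowest: As > Si > Li.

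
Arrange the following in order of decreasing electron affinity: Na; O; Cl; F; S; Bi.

O is in period 2, group 16; F is in period 2, group 17; Na is in period 3, group 1; S is in period 3, group 16; Cl is in period 3, group 17; Bi is in period 6, group 15.
EA tends to increase across a period and decrease down a group, though the pattern is less regular than for IE or radius.
These span different periods and groups, so the two trends combine.
Bi > Na: the two effects oppose for this pair; the across-period effect wins (91 vs 53 kJ/mol).
O > Bi: relative to Bi, both the across-period and down-group shifts push O's electron affinity up.
S > O: this pair runs against the simple trend — see the exception note.
F > S: relative to S, both the across-period and down-group shifts push F's electron affinity up.
Cl > F: this pair runs against the simple trend — see the exception note.
Note the exception: S has a higher electron affinity than O, contrary to the simple trend — the compact 2p subshell of O repels the added electron more than S's larger 3p does.
Note the exception: Cl has a higher electron affinity than F, contrary to the simple trend — F's small 2p subshell makes the incoming electron feel strong e⁻–e⁻ repulsion, so Cl actually releases more energy on gaining an electron.
For reference (kJ/mol): O 141, F 328, Na 53, S 200, Cl 349, Bi 91.
So from highest to lowest: Cl > F > S > O > Bi > Na.

Cl > F > S > O > Bi > Na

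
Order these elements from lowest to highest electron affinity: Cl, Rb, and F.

Electron affinity generally becomes more exothermic across a period toward the halogens and less exothermic down a group.
These span different periods and groups, so the two trends combine.
F > Rb: relative to Rb, both the across-period and down-group shifts push F's electron affinity up.
Cl > F: this pair runs against the simple trend — see the exception note.
Note the exception: Cl has a higher electron affinity than F, contrary to the simple trend — F's small 2p subshell makes the incoming electron feel strong e⁻–e⁻ repulsion, so Cl actually releases more energy on gaining an electron.
For reference (kJ/mol): F 328, Cl 349, Rb 47.
So from lowest to highest: Rb < F < Cl.

Rb < F < Cl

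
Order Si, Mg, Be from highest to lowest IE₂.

Consider each +1 ion: Si⁺ still has 3 valence electrons; Mg⁺ still has 1 valence electron; Be⁺ still has 1 valence electron.
All are still removing valence electrons, so compare the +1 ions as you would atoms: IE_2 generally rises across a period (higher Z_eff) and falls down a group (larger shell), subject to the usual subshell exceptions.
Valence configurations: Si⁺ [Ne]3s²3p¹, Mg⁺ [Ne]3s¹, Be⁺ [He]2s¹.
Tabulated IE_2 (kJ/mol): Si 1577, Mg 1451, Be 1757.
Hence IE_2: Mg < Si < Be.

Be > Si > Mg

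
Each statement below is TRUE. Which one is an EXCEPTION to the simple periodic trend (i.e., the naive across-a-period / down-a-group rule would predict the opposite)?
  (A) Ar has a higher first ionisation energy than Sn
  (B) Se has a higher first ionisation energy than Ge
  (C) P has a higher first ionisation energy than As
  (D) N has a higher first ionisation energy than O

(D)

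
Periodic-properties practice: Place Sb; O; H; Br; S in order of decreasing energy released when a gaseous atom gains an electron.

H is in period 1, group 1; O is in period 2, group 16; S is in period 3, group 16; Br is in period 4, group 17; Sb is in period 5, group 15.
Atoms with high Z_eff and room in the valence shell (especially the halogens) have the most exothermic electron affinities.
These span different periods and groups, so the two trends combine.
Sb > H: the two effects oppose for this pair; the across-period effect wins (103 vs 73 kJ/mol).
O > Sb: relative to Sb, both the across-period and down-group shifts push O's electron affinity up.
S > O: this pair runs against the simple trend — see the exception note.
Br > S: period and group pull opposite ways; the across-period shift dominates (325 vs 200 kJ/mol).
Note the exception: S has a higher electron affinity than O, contrary to the simple trend — the compact 2p subshell of O repels the added electron more than S's larger 3p does.
Tabulated electron affinity (kJ/mol): H 73, O 141, S 200, Br 325, Sb 103.
So from highest to lowest: Br > S > O > Sb > H.

Br > S > O > Sb > H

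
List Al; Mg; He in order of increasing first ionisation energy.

IE₁ increases left→right with effective nuclear charge and decreases top→bottom as the valence shell moves farther out.
Here both period and group differ, so the two effects have to be weighed against each other.
Mg > Al: this pair runs against the simple trend — see the exception note.
He > Mg: relative to Mg, both the across-period and down-group shifts push He's first ionization energy up.
Note the exception: Mg has a higher first ionization energy than Al, contrary to the simple trend — Al's single 3p electron is easier to remove than one from Mg's filled 3s².
Approximate values (kJ/mol): He 2372, Mg 738, Al 578.
So from lowest to highest: Al < Mg < He.

Al < Mg < He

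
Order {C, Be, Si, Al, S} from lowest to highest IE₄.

Consider each +3 ion: C³⁺ still has 1 valence electron; Be³⁺ is already 1 electron into the core; Si³⁺ still has 1 valence electron; Al³⁺ is the bare [Ne] core; S³⁺ still has 3 valence electrons.
Breaking into a closed-shell core is much more expensive than removing a leftover valence electron — Al and Be have the largest IE_4 here.
Valence configurations: C³⁺ [He]2s¹, Si³⁺ [Ne]3s¹, S³⁺ [Ne]3s²3p¹.
The numbers (kJ/mol): C 6223, Be 21007, Si 4356, Al 11577, S 4556.
Overall IE_4 order: Si < S < C < Al < Be.

Si, S, C, Al, Be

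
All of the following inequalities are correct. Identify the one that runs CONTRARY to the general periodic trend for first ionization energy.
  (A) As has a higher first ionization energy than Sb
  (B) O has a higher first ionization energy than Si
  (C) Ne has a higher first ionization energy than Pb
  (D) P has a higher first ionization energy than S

(D)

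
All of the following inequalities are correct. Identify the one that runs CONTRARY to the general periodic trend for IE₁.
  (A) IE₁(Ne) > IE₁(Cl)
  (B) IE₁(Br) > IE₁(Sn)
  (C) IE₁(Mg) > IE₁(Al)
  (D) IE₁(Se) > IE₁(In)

(C)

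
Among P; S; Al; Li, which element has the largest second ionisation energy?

Li

Consider each +1 ion: P⁺ still has 4 valence electrons; S⁺ still has 5 valence electrons; Al⁺ still has 2 valence electrons; Li⁺ is the bare [He] core.
Pulling an electron out of a noble-gas core costs far more than removing a remaining valence electron, so Li sits at the high end of IE_2.
Valence configurations: P⁺ [Ne]3s²3p², S⁺ [Ne]3s²3p³, Al⁺ [Ne]3s².
Tabulated IE_2 (kJ/mol): P 1907, S 2252, Al 1817, Li 7298.
So the second ionization energies run Al < P < S < Li.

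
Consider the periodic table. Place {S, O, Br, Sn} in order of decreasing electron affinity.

Br, S, O, Sn

Adding an electron releases more energy for atoms nearer the top right (short of the noble gases).
Here both period and group differ, so the two effects have to be weighed against each other.
O > Sn: relative to Sn, both the across-period and down-group shifts push O's electron affinity up.
S > O: this pair runs against the simple trend — see the exception note.
Br > S: the two effects oppose for this pair; the across-period effect wins (325 vs 200 kJ/mol).
Note the exception: S has a higher electron affinity than O, contrary to the simple trend — the compact 2p subshell of O repels the added electron more than S's larger 3p does.
Approximate values (kJ/mol): O 141, S 200, Br 325, Sn 107.
So from highest to lowest: Br > S > O > Sn.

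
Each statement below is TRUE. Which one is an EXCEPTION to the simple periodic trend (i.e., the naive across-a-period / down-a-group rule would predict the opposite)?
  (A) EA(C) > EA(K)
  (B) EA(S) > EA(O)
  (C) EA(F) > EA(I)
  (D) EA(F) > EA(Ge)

(B)

The general trend: electron affinity increases across a period and decreases down a group.
(A) C (period 2, group 14) vs K (period 4, group 1): the stated order agrees with the simple trend.
(B) S (period 3, group 16) vs O (period 2, group 16): the stated order contradicts the simple trend.
(C) F (period 2, group 17) vs I (period 5, group 17): the stated order agrees with the simple trend.
(D) F (period 2, group 17) vs Ge (period 4, group 14): the stated order agrees with the simple trend.
The exception is (B): the compact 2p subshell of O repels the added electron more than S's larger 3p does.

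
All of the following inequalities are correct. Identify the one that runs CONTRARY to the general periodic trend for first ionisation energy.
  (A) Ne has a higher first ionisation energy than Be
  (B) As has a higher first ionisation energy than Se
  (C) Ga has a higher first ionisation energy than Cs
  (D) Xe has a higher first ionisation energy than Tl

The general trend: first ionisation energy increases across a period and decreases down a group.
(A) Ne (period 2, group 18) vs Be (period 2, group 2): the stated order agrees with the simple trend.
(B) As (period 4, group 15) vs Se (period 4, group 16): the stated order contradicts the simple trend.
(C) Ga (period 4, group 13) vs Cs (period 6, group 1): the stated order agrees with the simple trend.
(D) Xe (period 5, group 18) vs Tl (period 6, group 13): the stated order agrees with the simple trend.
The exception is (B): Se (4p⁴) ionizes more easily than half-filled As (4p³).

(B)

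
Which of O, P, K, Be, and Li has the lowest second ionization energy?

The second ionization energy removes an electron from the +1 ion. For each element: O⁺ still has 5 valence electrons; P⁺ still has 4 valence electrons; K⁺ is the bare [Ar] core; Be⁺ still has 1 valence electron; Li⁺ is the bare [He] core.
Usually core removal costs more than valence removal, but here the competition is close: a tightly held n=2 valence electron can cost more to remove than an n=3 core electron, so the actual values have to decide it.
Valence configurations: O⁺ [He]2s²2p³, P⁺ [Ne]3s²3p², Be⁺ [He]2s¹.
Approximate IE_2 values (kJ/mol): O 3388, P 1907, K 3052, Be 1757, Li 7298.
Overall IE_2 order: Be < P < K < O < Li.

Be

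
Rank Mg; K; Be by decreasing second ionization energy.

After 1 electron has been removed, what remains? Mg⁺ still has 1 valence electron; K⁺ is the bare [Ar] core; Be⁺ still has 1 valence electron.
Breaking into a closed-shell core is much more expensive than removing a leftover valence electron — K has the largest IE_2 here.
Valence configurations: Mg⁺ [Ne]3s¹, Be⁺ [He]2s¹.
The numbers (kJ/mol): Mg 1451, K 3052, Be 1757.
So the second ionization energies run Mg < Be < K.

K > Be > Mg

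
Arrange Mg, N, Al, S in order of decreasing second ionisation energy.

After 1 electron has been removed, what remains? Mg⁺ still has 1 valence electron; N⁺ still has 4 valence electrons; Al⁺ still has 2 valence electrons; S⁺ still has 5 valence electrons.
All are still removing valence electrons, so compare the +1 ions as you would atoms: IE_2 generally rises across a period (higher Z_eff) and falls down a group (larger shell), subject to the usual subshell exceptions.
Valence configurations: Mg⁺ [Ne]3s¹, N⁺ [He]2s²2p², Al⁺ [Ne]3s², S⁺ [Ne]3s²3p³.
Approximate IE_2 values (kJ/mol): Mg 1451, N 2856, Al 1817, S 2252.
Putting it together, IE_2: Mg < Al < S < N.

N > S > Al > Mg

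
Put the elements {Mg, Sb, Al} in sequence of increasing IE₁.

Al < Mg < Sb

IE₁ increases left→right with effective nuclear charge and decreases top→bottom as the valence shell moves farther out.
Neither a single period nor a single group — weigh both effects.
Mg > Al: this pair runs against the simple trend — see the exception note.
Sb > Mg: the two effects oppose for this pair; the across-period effect wins (831 vs 738 kJ/mol).
Note the exception: Mg has a higher first ionization energy than Al, contrary to the simple trend — Al's single 3p electron is easier to remove than one from Mg's filled 3s².
For reference (kJ/mol): Mg 738, Al 578, Sb 831.
So from lowest to highest: Al < Mg < Sb.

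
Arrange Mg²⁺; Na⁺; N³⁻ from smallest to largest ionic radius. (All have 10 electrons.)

Mg²⁺ < Na⁺ < N³⁻

All of these have 10 electrons, so size is governed by nuclear charge alone: the more protons, the stronger the pull on the same electron cloud, and the smaller the ion.
Nuclear charges: Mg²⁺ (Z=12), Na⁺ (Z=11), N³⁻ (Z=7).
Smallest to largest: Mg²⁺ < Na⁺ < N³⁻.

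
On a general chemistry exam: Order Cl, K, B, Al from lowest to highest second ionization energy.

After 1 electron has been removed, what remains? Cl⁺ still has 6 valence electrons; K⁺ is the bare [Ar] core; B⁺ still has 2 valence electrons; Al⁺ still has 2 valence electrons.
Core electrons are held far more tightly than valence electrons, so K tops the IE_2 order.
Valence configurations: Cl⁺ [Ne]3s²3p⁴, B⁺ [He]2s², Al⁺ [Ne]3s².
Approximate IE_2 values (kJ/mol): Cl 2298, K 3052, B 2427, Al 1817.
So the second ionization energies run Al < Cl < B < K.

Al < Cl < B < K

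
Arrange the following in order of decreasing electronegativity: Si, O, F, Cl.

F > O > Cl > Si

O is in period 2, group 16; F is in period 2, group 17; Si is in period 3, group 14; Cl is in period 3, group 17.
EN rises left→right (higher Z_eff, smaller atoms) and falls top→bottom (larger, more shielded atoms).
Neither a single period nor a single group — weigh both effects.
Cl > Si: Cl lies to the right of Si in period 3, so the across-period effect alone puts Cl higher.
O > Cl: period and group pull opposite ways; the down-group shift dominates (3.44 vs 3.16).
F > O: both are in period 2; the period trend gives F the larger value.
Tabulated electronegativity (Pauling): O 3.44, F 3.98, Si 1.90, Cl 3.16.
So from highest to lowest: F > O > Cl > Si.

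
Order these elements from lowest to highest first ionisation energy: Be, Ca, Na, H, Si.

H is in period 1, group 1; Be is in period 2, group 2; Na is in period 3, group 1; Si is in period 3, group 14; Ca is in period 4, group 2.
Across a period the outer electron is held more tightly (higher IE₁); down a group it sits in a higher shell, more shielded, and comes off more easily.
These span different periods and groups, so the two trends combine.
Ca > Na: period and group pull opposite ways; the across-period shift dominates (590 vs 496 kJ/mol).
Si > Ca: both effects reinforce here, so Si is clearly the higher of the two.
Be > Si: period and group pull opposite ways; the down-group shift dominates (900 vs 786 kJ/mol).
H > Be: period and group pull opposite ways; the down-group shift dominates (1312 vs 900 kJ/mol).
Approximate values (kJ/mol): H 1312, Be 900, Na 496, Si 786, Ca 590.
So from lowest to highest: Na < Ca < Si < Be < H.

Na < Ca < Si < Be < H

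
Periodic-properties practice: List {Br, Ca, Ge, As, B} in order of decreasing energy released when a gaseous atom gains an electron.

Br, Ge, As, B, Ca

Atoms with high Z_eff and room in the valence shell (especially the halogens) have the most exothermic electron affinities.
Here both period and group differ, so the two effects have to be weighed against each other.
B > Ca: both effects reinforce here, so B is clearly the higher of the two.
As > B: period and group pull opposite ways; the across-period shift dominates (78 vs 27 kJ/mol).
Ge > As: this pair runs against the simple trend — see the exception note.
Br > Ge: both are in period 4; the period trend gives Br the larger value.
Note the exception: Ge has a higher electron affinity than As, contrary to the simple trend — adding an electron to As's half-filled 4p³ is unfavourable, so Ge (4p²) has the more exothermic EA.
For reference (kJ/mol): B 27, Ca 2, Ge 119, As 78, Br 325.
So from highest to lowest: Br > Ge > As > B > Ca.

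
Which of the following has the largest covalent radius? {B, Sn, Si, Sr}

B is in period 2, group 13; Si is in period 3, group 14; Sr is in period 5, group 2; Sn is in period 5, group 14.
Radius decreases left→right (rising Z_eff, same n) and increases top→bottom (higher n).
Here both period and group differ, so the two effects have to be weighed against each other.
Si > B: the two effects oppose for this pair; the down-group effect wins (116 vs 85 pm).
Sn > Si: Sn sits below Si in group 14, so the down-group effect alone puts Sn larger.
Sr > Sn: Sr lies to the left of Sn in period 5, so the across-period effect alone puts Sr larger.
Tabulated atomic radius (pm): B 85, Si 116, Sr 185, Sn 140.
The largest covalent radius among these belongs to Sr.

Sr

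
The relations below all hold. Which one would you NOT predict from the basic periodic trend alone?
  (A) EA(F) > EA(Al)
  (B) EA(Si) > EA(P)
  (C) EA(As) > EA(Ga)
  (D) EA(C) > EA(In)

The general trend: electron affinity increases across a period and decreases down a group.
(A) F (period 2, group 17) vs Al (period 3, group 13): the stated order agrees with the simple trend.
(B) Si (period 3, group 14) vs P (period 3, group 15): the stated order contradicts the simple trend.
(C) As (period 4, group 15) vs Ga (period 4, group 13): the stated order agrees with the simple trend.
(D) C (period 2, group 14) vs In (period 5, group 13): the stated order agrees with the simple trend.
The exception is (B): adding an electron to P's half-filled 3p³ is unfavourable, so Si (3p²) has the more exothermic EA.

(B)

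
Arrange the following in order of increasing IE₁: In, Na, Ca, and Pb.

Na < In < Ca < Pb

IE₁ increases left→right with effective nuclear charge and decreases top→bottom as the valence shell moves farther out.
A diagonal step moves right (one effect) and down (the opposite effect) at once.
In > Na: period and group pull opposite ways; the across-period shift dominates (558 vs 496 kJ/mol).
Ca > In: period and group pull opposite ways; the down-group shift dominates (590 vs 558 kJ/mol).
Pb > Ca: the two effects oppose for this pair; the across-period effect wins (716 vs 590 kJ/mol).
For reference (kJ/mol): Na 496, Ca 590, In 558, Pb 716.
So from lowest to highest: Na < In < Ca < Pb.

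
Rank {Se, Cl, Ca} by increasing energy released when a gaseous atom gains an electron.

Cl is in period 3, group 17; Ca is in period 4, group 2; Se is in period 4, group 16.
Atoms with high Z_eff and room in the valence shell (especially the halogens) have the most exothermic electron affinities.
These span different periods and groups, so the two trends combine.
Se > Ca: Se lies to the right of Ca in period 4, so the across-period effect alone puts Se higher.
Cl > Se: both effects reinforce here, so Cl is clearly the higher of the two.
For reference (kJ/mol): Cl 349, Ca 2, Se 195.
So from lowest to highest: Ca < Se < Cl.

Ca, Se, Cl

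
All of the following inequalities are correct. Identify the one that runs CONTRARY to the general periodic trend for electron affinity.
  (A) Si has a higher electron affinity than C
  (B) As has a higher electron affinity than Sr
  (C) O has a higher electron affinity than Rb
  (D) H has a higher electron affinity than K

(A)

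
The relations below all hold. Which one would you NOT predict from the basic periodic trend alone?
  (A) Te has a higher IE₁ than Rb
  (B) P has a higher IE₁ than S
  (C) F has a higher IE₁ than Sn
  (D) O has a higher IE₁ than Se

The general trend: IE₁ increases across a period and decreases down a group.
(A) Te (period 5, group 16) vs Rb (period 5, group 1): the stated order agrees with the simple trend.
(B) P (period 3, group 15) vs S (period 3, group 16): the stated order contradicts the simple trend.
(C) F (period 2, group 17) vs Sn (period 5, group 14): the stated order agrees with the simple trend.
(D) O (period 2, group 16) vs Se (period 4, group 16): the stated order agrees with the simple trend.
The exception is (B): S (3p⁴) ionizes more easily than half-filled P (3p³) because the paired 3p electron in S is pushed out by e⁻–e⁻ repulsion.

(B)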